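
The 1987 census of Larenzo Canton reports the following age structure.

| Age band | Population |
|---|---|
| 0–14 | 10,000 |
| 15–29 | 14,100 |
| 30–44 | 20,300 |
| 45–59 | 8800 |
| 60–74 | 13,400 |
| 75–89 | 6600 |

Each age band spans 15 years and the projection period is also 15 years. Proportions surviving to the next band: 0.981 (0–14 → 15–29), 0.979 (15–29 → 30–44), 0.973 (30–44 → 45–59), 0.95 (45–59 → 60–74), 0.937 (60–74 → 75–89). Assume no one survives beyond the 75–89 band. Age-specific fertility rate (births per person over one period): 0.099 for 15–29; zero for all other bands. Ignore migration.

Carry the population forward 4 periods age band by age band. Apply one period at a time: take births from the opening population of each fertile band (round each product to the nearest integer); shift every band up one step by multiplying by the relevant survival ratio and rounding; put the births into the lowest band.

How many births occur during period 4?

Period 1.
Births: 14100 × 0.099 = 1396
15–29: 10000 × 0.981 = 9810
30–44: 14100 × 0.979 = 13804
45–59: 20300 × 0.973 = 19752
60–74: 8800 × 0.95 = 8360
75–89: 13400 × 0.937 = 12556
Population now: 0–14=1396, 15–29=9810, 30–44=13804, 45–59=19752, 60–74=8360, 75–89=12556
Period 2.
Births: 9810 × 0.099 = 971
15–29: 1396 × 0.981 = 1369
30–44: 9810 × 0.979 = 9604
45–59: 13804 × 0.973 = 13431
60–74: 19752 × 0.95 = 18764
75–89: 8360 × 0.937 = 7833
Population now: 0–14=971, 15–29=1369, 30–44=9604, 45–59=13431, 60–74=18764, 75–89=7833
Period 3.
Births: 1369 × 0.099 = 136
15–29: 971 × 0.981 = 953
30–44: 1369 × 0.979 = 1340
45–59: 9604 × 0.973 = 9345
60–74: 13431 × 0.95 = 12759
75–89: 18764 × 0.937 = 17582
Population now: 0–14=136, 15–29=953, 30–44=1340, 45–59=9345, 60–74=12759, 75–89=17582
Period 4.
Births: 953 × 0.099 = 94
15–29: 136 × 0.981 = 133
30–44: 953 × 0.979 = 933
45–59: 1340 × 0.973 = 1304
60–74: 9345 × 0.95 = 8878
75–89: 12759 × 0.937 = 11955
Population now: 0–14=94, 15–29=133, 30–44=933, 45–59=1304, 60–74=8878, 75–89=11955

94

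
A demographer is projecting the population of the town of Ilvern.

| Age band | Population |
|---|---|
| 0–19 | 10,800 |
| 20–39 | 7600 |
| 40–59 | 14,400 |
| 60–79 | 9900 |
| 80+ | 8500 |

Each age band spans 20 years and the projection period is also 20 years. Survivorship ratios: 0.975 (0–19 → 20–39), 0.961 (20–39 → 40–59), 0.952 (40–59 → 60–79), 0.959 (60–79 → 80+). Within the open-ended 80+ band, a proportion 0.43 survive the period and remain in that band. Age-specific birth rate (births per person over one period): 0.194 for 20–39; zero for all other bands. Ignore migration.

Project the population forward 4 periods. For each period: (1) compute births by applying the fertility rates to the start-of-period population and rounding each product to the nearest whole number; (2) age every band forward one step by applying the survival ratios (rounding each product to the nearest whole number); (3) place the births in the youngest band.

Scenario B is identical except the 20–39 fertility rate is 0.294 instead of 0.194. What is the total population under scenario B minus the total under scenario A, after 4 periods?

After projecting period 1:
Births: 7600 * 0.194 = 1474
20–39: 10800 * 0.975 = 10530
40–59: 7600 * 0.961 = 7304
60–79: 14400 * 0.952 = 13709
80+: 9900 * 0.959 + 8500 * 0.43 = 9494 + 3655 = 13149
Population now: 0–19=1474, 20–39=10530, 40–59=7304, 60–79=13709, 80+=13149
After projecting period 2:
Births: 10530 * 0.194 = 2043
20–39: 1474 * 0.975 = 1437
40–59: 10530 * 0.961 = 10119
60–79: 7304 * 0.952 = 6953
80+: 13709 * 0.959 + 13149 * 0.43 = 13147 + 5654 = 18801
Population now: 0–19=2043, 20–39=1437, 40–59=10119, 60–79=6953, 80+=18801
After projecting period 3:
Births: 1437 * 0.194 = 279
20–39: 2043 * 0.975 = 1992
40–59: 1437 * 0.961 = 1381
60–79: 10119 * 0.952 = 9633
80+: 6953 * 0.959 + 18801 * 0.43 = 6668 + 8084 = 14752
Population now: 0–19=279, 20–39=1992, 40–59=1381, 60–79=9633, 80+=14752
After projecting period 4:
Births: 1992 * 0.194 = 386
20–39: 279 * 0.975 = 272
40–59: 1992 * 0.961 = 1914
60–79: 1381 * 0.952 = 1315
80+: 9633 * 0.959 + 14752 * 0.43 = 9238 + 6343 = 15581
Population now: 0–19=386, 20–39=272, 40–59=1914, 60–79=1315, 80+=15581
Scenario A total after 4 periods: 19468
Scenario B projection —
After projecting period 1:
Births: 7600 * 0.294 = 2234
20–39: 10800 * 0.975 = 10530
40–59: 7600 * 0.961 = 7304
60–79: 14400 * 0.952 = 13709
80+: 9900 * 0.959 + 8500 * 0.43 = 9494 + 3655 = 13149
Population now: 0–19=2234, 20–39=10530, 40–59=7304, 60–79=13709, 80+=13149
After projecting period 2:
Births: 10530 * 0.294 = 3096
20–39: 2234 * 0.975 = 2178
40–59: 10530 * 0.961 = 10119
60–79: 7304 * 0.952 = 6953
80+: 13709 * 0.959 + 13149 * 0.43 = 13147 + 5654 = 18801
Population now: 0–19=3096, 20–39=2178, 40–59=10119, 60–79=6953, 80+=18801
After projecting period 3:
Births: 2178 * 0.294 = 640
20–39: 3096 * 0.975 = 3019
40–59: 2178 * 0.961 = 2093
60–79: 10119 * 0.952 = 9633
80+: 6953 * 0.959 + 18801 * 0.43 = 6668 + 8084 = 14752
Population now: 0–19=640, 20–39=3019, 40–59=2093, 60–79=9633, 80+=14752
After projecting period 4:
Births: 3019 * 0.294 = 888
20–39: 640 * 0.975 = 624
40–59: 3019 * 0.961 = 2901
60–79: 2093 * 0.952 = 1993
80+: 9633 * 0.959 + 14752 * 0.43 = 9238 + 6343 = 15581
Population now: 0–19=888, 20–39=624, 40–59=2901, 60–79=1993, 80+=15581
Scenario B total after 4 periods: 21987
Difference B − A = 21987 − 19468 = 2519

2519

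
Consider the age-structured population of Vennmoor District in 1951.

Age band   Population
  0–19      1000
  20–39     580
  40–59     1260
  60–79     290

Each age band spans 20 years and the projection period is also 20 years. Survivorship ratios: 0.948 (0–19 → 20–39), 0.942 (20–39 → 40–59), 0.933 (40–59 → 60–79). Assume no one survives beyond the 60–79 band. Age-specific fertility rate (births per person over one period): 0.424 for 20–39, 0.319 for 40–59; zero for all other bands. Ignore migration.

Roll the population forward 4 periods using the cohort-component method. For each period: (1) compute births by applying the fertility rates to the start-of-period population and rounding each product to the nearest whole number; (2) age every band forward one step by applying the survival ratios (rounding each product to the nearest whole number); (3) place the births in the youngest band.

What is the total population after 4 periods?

1986

Period 1.
Births: 580 × 0.424 = 246, 1260 × 0.319 = 402 → total 648
20–39: 1000 × 0.948 = 948
40–59: 580 × 0.942 = 546
60–79: 1260 × 0.933 = 1176
End of period: [648, 948, 546, 1176]
Period 2.
Births: 948 × 0.424 = 402, 546 × 0.319 = 174 → total 576
20–39: 648 × 0.948 = 614
40–59: 948 × 0.942 = 893
60–79: 546 × 0.933 = 509
End of period: [576, 614, 893, 509]
Period 3.
Births: 614 × 0.424 = 260, 893 × 0.319 = 285 → total 545
20–39: 576 × 0.948 = 546
40–59: 614 × 0.942 = 578
60–79: 893 × 0.933 = 833
End of period: [545, 546, 578, 833]
Period 4.
Births: 546 × 0.424 = 232, 578 × 0.319 = 184 → total 416
20–39: 545 × 0.948 = 517
40–59: 546 × 0.942 = 514
60–79: 578 × 0.933 = 539
End of period: [416, 517, 514, 539]
Total after period 4: 416 + 517 + 514 + 539 = 1986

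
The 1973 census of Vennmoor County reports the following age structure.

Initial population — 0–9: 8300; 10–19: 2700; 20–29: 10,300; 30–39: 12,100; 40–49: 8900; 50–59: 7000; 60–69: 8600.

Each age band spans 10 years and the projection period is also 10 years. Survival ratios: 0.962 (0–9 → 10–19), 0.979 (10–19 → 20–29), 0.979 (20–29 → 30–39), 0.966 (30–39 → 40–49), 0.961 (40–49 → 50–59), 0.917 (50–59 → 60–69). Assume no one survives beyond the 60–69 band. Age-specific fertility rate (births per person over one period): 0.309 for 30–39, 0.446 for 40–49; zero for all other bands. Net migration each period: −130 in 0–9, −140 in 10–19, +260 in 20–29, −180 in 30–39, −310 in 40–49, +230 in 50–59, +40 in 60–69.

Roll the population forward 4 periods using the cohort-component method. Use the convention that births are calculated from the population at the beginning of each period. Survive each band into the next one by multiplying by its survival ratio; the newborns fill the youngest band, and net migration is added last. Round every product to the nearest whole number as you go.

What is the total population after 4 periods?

Period 1.
Births: 12100 × 0.309 = 3739  |  8900 × 0.446 = 3969 ⇒ total 7708
10–19: 8300 × 0.962 = 7985
20–29: 2700 × 0.979 = 2643
30–39: 10300 × 0.979 = 10084
40–49: 12100 × 0.966 = 11689
50–59: 8900 × 0.961 = 8553
60–69: 7000 × 0.917 = 6419
Net migration: 0–9 − 130 → 7578; 10–19 − 140 → 7845; 20–29 + 260 → 2903; 30–39 − 180 → 9904; 40–49 − 310 → 11379; 50–59 + 230 → 8783; 60–69 + 40 → 6459
Population now: 0–9=7578, 10–19=7845, 20–29=2903, 30–39=9904, 40–49=11379, 50–59=8783, 60–69=6459
Period 2.
Births: 9904 × 0.309 = 3060  |  11379 × 0.446 = 5075 ⇒ total 8135
10–19: 7578 × 0.962 = 7290
20–29: 7845 × 0.979 = 7680
30–39: 2903 × 0.979 = 2842
40–49: 9904 × 0.966 = 9567
50–59: 11379 × 0.961 = 10935
60–69: 8783 × 0.917 = 8054
Net migration: 0–9 − 130 → 8005; 10–19 − 140 → 7150; 20–29 + 260 → 7940; 30–39 − 180 → 2662; 40–49 − 310 → 9257; 50–59 + 230 → 11165; 60–69 + 40 → 8094
Population now: 0–9=8005, 10–19=7150, 20–29=7940, 30–39=2662, 40–49=9257, 50–59=11165, 60–69=8094
Period 3.
Births: 2662 × 0.309 = 823  |  9257 × 0.446 = 4129 ⇒ total 4952
10–19: 8005 × 0.962 = 7701
20–29: 7150 × 0.979 = 7000
30–39: 7940 × 0.979 = 7773
40–49: 2662 × 0.966 = 2571
50–59: 9257 × 0.961 = 8896
60–69: 11165 × 0.917 = 10238
Net migration: 0–9 − 130 → 4822; 10–19 − 140 → 7561; 20–29 + 260 → 7260; 30–39 − 180 → 7593; 40–49 − 310 → 2261; 50–59 + 230 → 9126; 60–69 + 40 → 10278
Population now: 0–9=4822, 10–19=7561, 20–29=7260, 30–39=7593, 40–49=2261, 50–59=9126, 60–69=10278
Period 4.
Births: 7593 × 0.309 = 2346  |  2261 × 0.446 = 1008 ⇒ total 3354
10–19: 4822 × 0.962 = 4639
20–29: 7561 × 0.979 = 7402
30–39: 7260 × 0.979 = 7108
40–49: 7593 × 0.966 = 7335
50–59: 2261 × 0.961 = 2173
60–69: 9126 × 0.917 = 8369
Net migration: 0–9 − 130 → 3224; 10–19 − 140 → 4499; 20–29 + 260 → 7662; 30–39 − 180 → 6928; 40–49 − 310 → 7025; 50–59 + 230 → 2403; 60–69 + 40 → 8409
Population now: 0–9=3224, 10–19=4499, 20–29=7662, 30–39=6928, 40–49=7025, 50–59=2403, 60–69=8409
Total after period 4: 3224 + 4499 + 7662 + 6928 + 7025 + 2403 + 8409 = 40150

40150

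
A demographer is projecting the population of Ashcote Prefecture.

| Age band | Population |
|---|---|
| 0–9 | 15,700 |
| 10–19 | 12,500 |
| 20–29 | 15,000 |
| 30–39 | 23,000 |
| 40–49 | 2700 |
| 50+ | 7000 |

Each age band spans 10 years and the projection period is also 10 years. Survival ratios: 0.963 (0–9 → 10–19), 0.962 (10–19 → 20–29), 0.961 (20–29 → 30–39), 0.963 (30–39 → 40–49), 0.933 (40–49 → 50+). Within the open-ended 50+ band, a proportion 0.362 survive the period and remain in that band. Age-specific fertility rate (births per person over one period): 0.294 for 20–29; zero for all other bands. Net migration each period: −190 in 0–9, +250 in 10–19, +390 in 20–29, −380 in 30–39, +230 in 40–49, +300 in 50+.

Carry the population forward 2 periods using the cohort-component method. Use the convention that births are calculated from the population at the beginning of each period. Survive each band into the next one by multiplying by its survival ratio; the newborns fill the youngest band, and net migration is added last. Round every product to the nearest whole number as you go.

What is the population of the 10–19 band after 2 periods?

4314

Period 1.
Births: 15000 × 0.294 = 4410
10–19: 15700 × 0.963 = 15119
20–29: 12500 × 0.962 = 12025
30–39: 15000 × 0.961 = 14415
40–49: 23000 × 0.963 = 22149
50+: 2700 × 0.933 + 7000 × 0.362 = 2519 + 2534 = 5053
Net migration: 0–9 − 190 → 4220; 10–19 + 250 → 15369; 20–29 + 390 → 12415; 30–39 − 380 → 14035; 40–49 + 230 → 22379; 50+ + 300 → 5353
Population now: 0–9=4220, 10–19=15369, 20–29=12415, 30–39=14035, 40–49=22379, 50+=5353
Period 2.
Births: 12415 × 0.294 = 3650
10–19: 4220 × 0.963 = 4064
20–29: 15369 × 0.962 = 14785
30–39: 12415 × 0.961 = 11931
40–49: 14035 × 0.963 = 13516
50+: 22379 × 0.933 + 5353 × 0.362 = 20880 + 1938 = 22818
Net migration: 0–9 − 190 → 3460; 10–19 + 250 → 4314; 20–29 + 390 → 15175; 30–39 − 380 → 11551; 40–49 + 230 → 13746; 50+ + 300 → 23118
Population now: 0–9=3460, 10–19=4314, 20–29=15175, 30–39=11551, 40–49=13746, 50+=23118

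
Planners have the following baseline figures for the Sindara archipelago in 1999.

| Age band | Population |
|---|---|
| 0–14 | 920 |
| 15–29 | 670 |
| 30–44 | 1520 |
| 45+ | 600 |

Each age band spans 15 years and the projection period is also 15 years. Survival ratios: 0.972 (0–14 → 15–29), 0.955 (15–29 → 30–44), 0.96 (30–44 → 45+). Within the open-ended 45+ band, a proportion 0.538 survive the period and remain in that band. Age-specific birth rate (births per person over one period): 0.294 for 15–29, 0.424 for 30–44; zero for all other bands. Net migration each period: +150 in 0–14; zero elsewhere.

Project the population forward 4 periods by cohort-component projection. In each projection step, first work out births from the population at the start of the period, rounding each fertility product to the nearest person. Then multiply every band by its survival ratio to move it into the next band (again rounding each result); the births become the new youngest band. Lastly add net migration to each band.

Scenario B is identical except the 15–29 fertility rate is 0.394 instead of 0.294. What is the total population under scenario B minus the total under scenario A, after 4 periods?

386

[period 1]
Births: 670 * 0.294 = 197 ; 1520 * 0.424 = 644 → 841
15–29: 920 * 0.972 = 894
30–44: 670 * 0.955 = 640
45+: 1520 * 0.96 + 600 * 0.538 = 1459 + 323 = 1782
Net migration: 0–14 + 150 → 991
Population now: 0–14=991, 15–29=894, 30–44=640, 45+=1782
[period 2]
Births: 894 * 0.294 = 263 ; 640 * 0.424 = 271 → 534
15–29: 991 * 0.972 = 963
30–44: 894 * 0.955 = 854
45+: 640 * 0.96 + 1782 * 0.538 = 614 + 959 = 1573
Net migration: 0–14 + 150 → 684
Population now: 0–14=684, 15–29=963, 30–44=854, 45+=1573
[period 3]
Births: 963 * 0.294 = 283 ; 854 * 0.424 = 362 → 645
15–29: 684 * 0.972 = 665
30–44: 963 * 0.955 = 920
45+: 854 * 0.96 + 1573 * 0.538 = 820 + 846 = 1666
Net migration: 0–14 + 150 → 795
Population now: 0–14=795, 15–29=665, 30–44=920, 45+=1666
[period 4]
Births: 665 * 0.294 = 196 ; 920 * 0.424 = 390 → 586
15–29: 795 * 0.972 = 773
30–44: 665 * 0.955 = 635
45+: 920 * 0.96 + 1666 * 0.538 = 883 + 896 = 1779
Net migration: 0–14 + 150 → 736
Population now: 0–14=736, 15–29=773, 30–44=635, 45+=1779
Scenario A total after 4 periods: 3923
Scenario B projection —
[period 1]
Births: 670 * 0.394 = 264 ; 1520 * 0.424 = 644 → 908
15–29: 920 * 0.972 = 894
30–44: 670 * 0.955 = 640
45+: 1520 * 0.96 + 600 * 0.538 = 1459 + 323 = 1782
Net migration: 0–14 + 150 → 1058
Population now: 0–14=1058, 15–29=894, 30–44=640, 45+=1782
[period 2]
Births: 894 * 0.394 = 352 ; 640 * 0.424 = 271 → 623
15–29: 1058 * 0.972 = 1028
30–44: 894 * 0.955 = 854
45+: 640 * 0.96 + 1782 * 0.538 = 614 + 959 = 1573
Net migration: 0–14 + 150 → 773
Population now: 0–14=773, 15–29=1028, 30–44=854, 45+=1573
[period 3]
Births: 1028 * 0.394 = 405 ; 854 * 0.424 = 362 → 767
15–29: 773 * 0.972 = 751
30–44: 1028 * 0.955 = 982
45+: 854 * 0.96 + 1573 * 0.538 = 820 + 846 = 1666
Net migration: 0–14 + 150 → 917
Population now: 0–14=917, 15–29=751, 30–44=982, 45+=1666
[period 4]
Births: 751 * 0.394 = 296 ; 982 * 0.424 = 416 → 712
15–29: 917 * 0.972 = 891
30–44: 751 * 0.955 = 717
45+: 982 * 0.96 + 1666 * 0.538 = 943 + 896 = 1839
Net migration: 0–14 + 150 → 862
Population now: 0–14=862, 15–29=891, 30–44=717, 45+=1839
Scenario B total after 4 periods: 4309
Difference B − A = 4309 − 3923 = 386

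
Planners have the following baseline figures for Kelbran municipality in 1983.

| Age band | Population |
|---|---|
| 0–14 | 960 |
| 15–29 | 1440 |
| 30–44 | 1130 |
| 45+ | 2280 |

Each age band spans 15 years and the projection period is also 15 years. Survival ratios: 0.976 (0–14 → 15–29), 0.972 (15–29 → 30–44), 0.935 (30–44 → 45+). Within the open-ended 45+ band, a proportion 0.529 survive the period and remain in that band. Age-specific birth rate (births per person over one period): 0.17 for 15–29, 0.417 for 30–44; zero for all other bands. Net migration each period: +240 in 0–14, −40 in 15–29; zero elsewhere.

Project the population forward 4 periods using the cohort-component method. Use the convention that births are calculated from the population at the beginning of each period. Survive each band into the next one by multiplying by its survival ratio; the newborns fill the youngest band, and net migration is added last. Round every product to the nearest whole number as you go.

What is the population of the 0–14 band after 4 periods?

757

Call the groups 1 to 4, youngest first.
— Period 1 —
Births: 1440 * 0.17 = 245 ; 1130 * 0.417 = 471 → 716
Group 2: 960 * 0.976 = 937
Group 3: 1440 * 0.972 = 1400
Group 4: 1130 * 0.935 + 2280 * 0.529 = 1057 + 1206 = 2263
Net migration: Group 1 + 240 → 956; Group 2 − 40 → 897
Population now: 0–14=956, 15–29=897, 30–44=1400, 45+=2263
— Period 2 —
Births: 897 * 0.17 = 152 ; 1400 * 0.417 = 584 → 736
Group 2: 956 * 0.976 = 933
Group 3: 897 * 0.972 = 872
Group 4: 1400 * 0.935 + 2263 * 0.529 = 1309 + 1197 = 2506
Net migration: Group 1 + 240 → 976; Group 2 − 40 → 893
Population now: 0–14=976, 15–29=893, 30–44=872, 45+=2506
— Period 3 —
Births: 893 * 0.17 = 152 ; 872 * 0.417 = 364 → 516
Group 2: 976 * 0.976 = 953
Group 3: 893 * 0.972 = 868
Group 4: 872 * 0.935 + 2506 * 0.529 = 815 + 1326 = 2141
Net migration: Group 1 + 240 → 756; Group 2 − 40 → 913
Population now: 0–14=756, 15–29=913, 30–44=868, 45+=2141
— Period 4 —
Births: 913 * 0.17 = 155 ; 868 * 0.417 = 362 → 517
Group 2: 756 * 0.976 = 738
Group 3: 913 * 0.972 = 887
Group 4: 868 * 0.935 + 2141 * 0.529 = 812 + 1133 = 1945
Net migration: Group 1 + 240 → 757; Group 2 − 40 → 698
Population now: 0–14=757, 15–29=698, 30–44=887, 45+=1945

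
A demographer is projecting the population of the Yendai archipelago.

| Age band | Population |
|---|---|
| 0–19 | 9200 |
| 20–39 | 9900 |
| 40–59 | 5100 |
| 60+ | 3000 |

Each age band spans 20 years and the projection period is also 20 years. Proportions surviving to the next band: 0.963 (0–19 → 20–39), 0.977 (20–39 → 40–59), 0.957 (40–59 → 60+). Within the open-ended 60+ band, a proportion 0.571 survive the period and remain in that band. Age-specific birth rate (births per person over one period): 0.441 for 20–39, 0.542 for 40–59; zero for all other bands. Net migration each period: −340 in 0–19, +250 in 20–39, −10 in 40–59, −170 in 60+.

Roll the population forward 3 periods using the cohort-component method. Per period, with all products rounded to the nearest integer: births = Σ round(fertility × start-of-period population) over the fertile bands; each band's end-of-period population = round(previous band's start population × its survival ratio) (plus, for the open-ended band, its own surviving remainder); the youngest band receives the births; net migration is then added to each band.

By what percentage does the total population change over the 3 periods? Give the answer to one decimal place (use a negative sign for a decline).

41.7

Call the bands 1 to 4, youngest first.
Period 1.
Births: 9900 * 0.441 = 4366  |  5100 * 0.542 = 2764 — total 7130
Band 2: 9200 * 0.963 = 8860
Band 3: 9900 * 0.977 = 9672
Band 4: 5100 * 0.957 + 3000 * 0.571 = 4881 + 1713 = 6594
Net migration: Band 1 − 340 → 6790; Band 2 + 250 → 9110; Band 3 − 10 → 9662; Band 4 − 170 → 6424
End of period: [6790, 9110, 9662, 6424]
Period 2.
Births: 9110 * 0.441 = 4018  |  9662 * 0.542 = 5237 — total 9255
Band 2: 6790 * 0.963 = 6539
Band 3: 9110 * 0.977 = 8900
Band 4: 9662 * 0.957 + 6424 * 0.571 = 9247 + 3668 = 12915
Net migration: Band 1 − 340 → 8915; Band 2 + 250 → 6789; Band 3 − 10 → 8890; Band 4 − 170 → 12745
End of period: [8915, 6789, 8890, 12745]
Period 3.
Births: 6789 * 0.441 = 2994  |  8890 * 0.542 = 4818 — total 7812
Band 2: 8915 * 0.963 = 8585
Band 3: 6789 * 0.977 = 6633
Band 4: 8890 * 0.957 + 12745 * 0.571 = 8508 + 7277 = 15785
Net migration: Band 1 − 340 → 7472; Band 2 + 250 → 8835; Band 3 − 10 → 6623; Band 4 − 170 → 15615
End of period: [7472, 8835, 6623, 15615]
Total: 27200 → 38545; change = 11345; percentage change = 41.7%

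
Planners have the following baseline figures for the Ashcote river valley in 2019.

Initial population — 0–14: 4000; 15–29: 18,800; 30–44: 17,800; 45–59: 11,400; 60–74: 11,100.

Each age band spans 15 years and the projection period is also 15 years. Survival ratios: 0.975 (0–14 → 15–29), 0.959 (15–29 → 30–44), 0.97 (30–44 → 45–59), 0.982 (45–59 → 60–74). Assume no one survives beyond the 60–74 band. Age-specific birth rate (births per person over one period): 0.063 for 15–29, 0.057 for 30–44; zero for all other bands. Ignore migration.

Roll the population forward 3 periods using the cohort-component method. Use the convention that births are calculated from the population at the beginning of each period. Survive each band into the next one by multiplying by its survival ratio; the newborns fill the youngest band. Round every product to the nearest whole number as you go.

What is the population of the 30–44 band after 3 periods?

Period 1.
Births: 18800 × 0.063 = 1184  |  17800 × 0.057 = 1015 → 2199
15–29: 4000 × 0.975 = 3900
30–44: 18800 × 0.959 = 18029
45–59: 17800 × 0.97 = 17266
60–74: 11400 × 0.982 = 11195
End of period: [2199, 3900, 18029, 17266, 11195]
Period 2.
Births: 3900 × 0.063 = 246  |  18029 × 0.057 = 1028 → 1274
15–29: 2199 × 0.975 = 2144
30–44: 3900 × 0.959 = 3740
45–59: 18029 × 0.97 = 17488
60–74: 17266 × 0.982 = 16955
End of period: [1274, 2144, 3740, 17488, 16955]
Period 3.
Births: 2144 × 0.063 = 135  |  3740 × 0.057 = 213 → 348
15–29: 1274 × 0.975 = 1242
30–44: 2144 × 0.959 = 2056
45–59: 3740 × 0.97 = 3628
60–74: 17488 × 0.982 = 17173
End of period: [348, 1242, 2056, 3628, 17173]

2056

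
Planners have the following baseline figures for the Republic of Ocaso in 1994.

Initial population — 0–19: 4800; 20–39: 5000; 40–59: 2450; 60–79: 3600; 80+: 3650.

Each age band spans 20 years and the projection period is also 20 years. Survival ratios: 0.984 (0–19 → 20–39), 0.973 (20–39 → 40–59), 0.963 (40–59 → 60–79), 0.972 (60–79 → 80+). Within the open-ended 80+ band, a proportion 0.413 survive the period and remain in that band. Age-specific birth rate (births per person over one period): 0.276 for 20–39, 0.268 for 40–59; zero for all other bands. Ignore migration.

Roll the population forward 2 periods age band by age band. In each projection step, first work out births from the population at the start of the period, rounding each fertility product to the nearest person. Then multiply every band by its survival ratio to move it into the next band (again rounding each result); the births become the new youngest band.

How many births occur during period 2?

2608

— Period 1 —
Births: 5000 * 0.276 = 1380 ; 2450 * 0.268 = 657 ⇒ total 2037
20–39: 4800 * 0.984 = 4723
40–59: 5000 * 0.973 = 4865
60–79: 2450 * 0.963 = 2359
80+: 3600 * 0.972 + 3650 * 0.413 = 3499 + 1507 = 5006
→ [2037, 4723, 4865, 2359, 5006]
— Period 2 —
Births: 4723 * 0.276 = 1304 ; 4865 * 0.268 = 1304 ⇒ total 2608
20–39: 2037 * 0.984 = 2004
40–59: 4723 * 0.973 = 4595
60–79: 4865 * 0.963 = 4685
80+: 2359 * 0.972 + 5006 * 0.413 = 2293 + 2067 = 4360
→ [2608, 2004, 4595, 4685, 4360]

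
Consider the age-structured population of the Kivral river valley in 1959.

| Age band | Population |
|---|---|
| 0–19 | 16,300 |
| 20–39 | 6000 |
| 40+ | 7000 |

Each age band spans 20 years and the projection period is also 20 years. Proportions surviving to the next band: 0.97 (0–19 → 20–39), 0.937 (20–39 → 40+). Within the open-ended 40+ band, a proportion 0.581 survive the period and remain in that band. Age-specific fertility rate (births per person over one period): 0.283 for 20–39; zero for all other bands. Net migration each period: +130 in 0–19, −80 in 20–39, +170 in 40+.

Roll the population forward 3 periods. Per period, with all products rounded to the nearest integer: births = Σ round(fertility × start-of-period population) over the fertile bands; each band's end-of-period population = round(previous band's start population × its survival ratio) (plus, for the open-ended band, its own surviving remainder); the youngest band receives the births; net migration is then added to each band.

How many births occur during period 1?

1698

Let group 1 be 0–19 through group 3 = 40+.
[period 1]
Births: 6000 × 0.283 = 1698
Group 2: 16300 × 0.97 = 15811
Group 3: 6000 × 0.937 + 7000 × 0.581 = 5622 + 4067 = 9689
Net migration: Group 1 + 130 → 1828; Group 2 − 80 → 15731; Group 3 + 170 → 9859
Giving 1828 / 15731 / 9859.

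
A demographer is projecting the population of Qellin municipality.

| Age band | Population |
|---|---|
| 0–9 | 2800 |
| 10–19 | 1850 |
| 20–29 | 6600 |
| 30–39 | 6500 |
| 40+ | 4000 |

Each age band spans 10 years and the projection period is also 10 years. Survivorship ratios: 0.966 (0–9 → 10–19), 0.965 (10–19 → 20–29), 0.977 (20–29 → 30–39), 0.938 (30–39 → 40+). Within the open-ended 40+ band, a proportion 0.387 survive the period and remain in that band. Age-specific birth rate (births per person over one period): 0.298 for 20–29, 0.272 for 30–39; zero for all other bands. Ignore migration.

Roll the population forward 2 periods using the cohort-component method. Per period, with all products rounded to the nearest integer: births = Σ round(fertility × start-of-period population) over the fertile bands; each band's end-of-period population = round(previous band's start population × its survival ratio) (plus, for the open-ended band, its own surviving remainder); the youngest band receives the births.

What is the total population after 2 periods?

Numbering the groups 1..5 from youngest to oldest:
Period 1.
Births: 6600 × 0.298 = 1967  |  6500 × 0.272 = 1768 → 3735
Group 2: 2800 × 0.966 = 2705
Group 3: 1850 × 0.965 = 1785
Group 4: 6600 × 0.977 = 6448
Group 5: 6500 × 0.938 + 4000 × 0.387 = 6097 + 1548 = 7645
End of period: [3735, 2705, 1785, 6448, 7645]
Period 2.
Births: 1785 × 0.298 = 532  |  6448 × 0.272 = 1754 → 2286
Group 2: 3735 × 0.966 = 3608
Group 3: 2705 × 0.965 = 2610
Group 4: 1785 × 0.977 = 1744
Group 5: 6448 × 0.938 + 7645 × 0.387 = 6048 + 2959 = 9007
End of period: [2286, 3608, 2610, 1744, 9007]
Total after period 2: 2286 + 3608 + 2610 + 1744 + 9007 = 19255

19255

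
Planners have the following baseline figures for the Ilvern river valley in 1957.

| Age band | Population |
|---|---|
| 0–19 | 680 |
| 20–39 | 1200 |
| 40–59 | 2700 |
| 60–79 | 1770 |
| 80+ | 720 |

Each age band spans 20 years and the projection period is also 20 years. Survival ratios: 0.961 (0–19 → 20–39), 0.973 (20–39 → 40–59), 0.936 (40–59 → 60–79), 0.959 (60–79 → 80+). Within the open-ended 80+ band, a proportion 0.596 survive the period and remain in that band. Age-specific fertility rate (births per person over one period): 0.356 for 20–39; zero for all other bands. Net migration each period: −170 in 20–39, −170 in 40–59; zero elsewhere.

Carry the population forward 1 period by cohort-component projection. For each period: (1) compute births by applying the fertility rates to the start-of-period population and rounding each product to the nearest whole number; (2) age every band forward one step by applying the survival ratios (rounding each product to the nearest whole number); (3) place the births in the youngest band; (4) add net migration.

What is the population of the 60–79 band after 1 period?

After projecting period 1:
Births: 1200 × 0.356 = 427
20–39: 680 × 0.961 = 653
40–59: 1200 × 0.973 = 1168
60–79: 2700 × 0.936 = 2527
80+: 1770 × 0.959 + 720 × 0.596 = 1697 + 429 = 2126
Net migration: 20–39 − 170 → 483; 40–59 − 170 → 998
Population now: 0–19=427, 20–39=483, 40–59=998, 60–79=2527, 80+=2126

2527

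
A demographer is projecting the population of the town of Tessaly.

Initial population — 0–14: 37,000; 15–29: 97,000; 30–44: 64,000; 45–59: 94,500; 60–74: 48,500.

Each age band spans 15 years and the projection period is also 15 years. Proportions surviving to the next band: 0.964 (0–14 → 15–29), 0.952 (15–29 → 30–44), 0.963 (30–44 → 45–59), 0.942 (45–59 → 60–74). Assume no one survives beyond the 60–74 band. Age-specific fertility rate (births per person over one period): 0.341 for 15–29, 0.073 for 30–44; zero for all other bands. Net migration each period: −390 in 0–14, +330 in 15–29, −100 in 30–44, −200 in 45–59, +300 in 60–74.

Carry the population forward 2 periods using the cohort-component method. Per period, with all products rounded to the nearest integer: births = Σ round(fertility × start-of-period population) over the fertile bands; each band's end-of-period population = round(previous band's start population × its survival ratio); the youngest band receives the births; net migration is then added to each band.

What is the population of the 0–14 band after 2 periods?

18619

Period 1:
Births: 97000 × 0.341 = 33077 ; 64000 × 0.073 = 4672 → 37749
15–29: 37000 × 0.964 = 35668
30–44: 97000 × 0.952 = 92344
45–59: 64000 × 0.963 = 61632
60–74: 94500 × 0.942 = 89019
Net migration: 0–14 − 390 → 37359; 15–29 + 330 → 35998; 30–44 − 100 → 92244; 45–59 − 200 → 61432; 60–74 + 300 → 89319
→ [37359, 35998, 92244, 61432, 89319]
Period 2:
Births: 35998 × 0.341 = 12275 ; 92244 × 0.073 = 6734 → 19009
15–29: 37359 × 0.964 = 36014
30–44: 35998 × 0.952 = 34270
45–59: 92244 × 0.963 = 88831
60–74: 61432 × 0.942 = 57869
Net migration: 0–14 − 390 → 18619; 15–29 + 330 → 36344; 30–44 − 100 → 34170; 45–59 − 200 → 88631; 60–74 + 300 → 58169
→ [18619, 36344, 34170, 88631, 58169]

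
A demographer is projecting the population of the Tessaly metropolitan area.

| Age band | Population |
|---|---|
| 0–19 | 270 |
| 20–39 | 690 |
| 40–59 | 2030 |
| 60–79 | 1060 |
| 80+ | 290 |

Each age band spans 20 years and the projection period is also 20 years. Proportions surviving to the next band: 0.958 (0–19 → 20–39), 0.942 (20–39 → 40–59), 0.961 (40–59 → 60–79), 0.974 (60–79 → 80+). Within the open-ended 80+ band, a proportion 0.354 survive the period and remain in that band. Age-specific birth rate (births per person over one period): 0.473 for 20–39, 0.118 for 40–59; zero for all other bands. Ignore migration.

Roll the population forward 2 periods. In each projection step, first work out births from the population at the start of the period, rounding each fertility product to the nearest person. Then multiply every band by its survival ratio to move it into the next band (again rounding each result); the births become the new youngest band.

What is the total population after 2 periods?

After projecting period 1:
Births: 690 × 0.473 = 326 ; 2030 × 0.118 = 240 → total 566
20–39: 270 × 0.958 = 259
40–59: 690 × 0.942 = 650
60–79: 2030 × 0.961 = 1951
80+: 1060 × 0.974 + 290 × 0.354 = 1032 + 103 = 1135
Population now: 0–19=566, 20–39=259, 40–59=650, 60–79=1951, 80+=1135
After projecting period 2:
Births: 259 × 0.473 = 123 ; 650 × 0.118 = 77 → total 200
20–39: 566 × 0.958 = 542
40–59: 259 × 0.942 = 244
60–79: 650 × 0.961 = 625
80+: 1951 × 0.974 + 1135 × 0.354 = 1900 + 402 = 2302
Population now: 0–19=200, 20–39=542, 40–59=244, 60–79=625, 80+=2302
Total after period 2: 200 + 542 + 244 + 625 + 2302 = 3913

3913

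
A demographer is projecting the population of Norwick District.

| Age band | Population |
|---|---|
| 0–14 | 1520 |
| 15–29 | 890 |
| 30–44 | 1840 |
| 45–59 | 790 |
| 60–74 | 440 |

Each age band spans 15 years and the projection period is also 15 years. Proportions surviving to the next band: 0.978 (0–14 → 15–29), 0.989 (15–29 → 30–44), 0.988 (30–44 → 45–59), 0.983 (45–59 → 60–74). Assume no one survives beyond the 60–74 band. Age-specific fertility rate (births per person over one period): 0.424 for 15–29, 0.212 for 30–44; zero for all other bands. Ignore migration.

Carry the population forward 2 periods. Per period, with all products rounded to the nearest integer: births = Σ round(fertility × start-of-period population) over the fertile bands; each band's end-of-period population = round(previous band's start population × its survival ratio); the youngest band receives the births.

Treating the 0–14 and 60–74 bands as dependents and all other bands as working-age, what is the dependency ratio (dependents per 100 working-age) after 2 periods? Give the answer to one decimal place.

Period 1:
Births: 890 × 0.424 = 377 ; 1840 × 0.212 = 390 ⇒ total 767
15–29: 1520 × 0.978 = 1487
30–44: 890 × 0.989 = 880
45–59: 1840 × 0.988 = 1818
60–74: 790 × 0.983 = 777
Giving 767 / 1487 / 880 / 1818 / 777.
Period 2:
Births: 1487 × 0.424 = 630 ; 880 × 0.212 = 187 ⇒ total 817
15–29: 767 × 0.978 = 750
30–44: 1487 × 0.989 = 1471
45–59: 880 × 0.988 = 869
60–74: 1818 × 0.983 = 1787
Giving 817 / 750 / 1471 / 869 / 1787.
Dependents (band 0–14 + band 60–74) = 817 + 1787 = 2604; working-age = 3090; ratio = 2604/3090 × 100 = 84.3

84.3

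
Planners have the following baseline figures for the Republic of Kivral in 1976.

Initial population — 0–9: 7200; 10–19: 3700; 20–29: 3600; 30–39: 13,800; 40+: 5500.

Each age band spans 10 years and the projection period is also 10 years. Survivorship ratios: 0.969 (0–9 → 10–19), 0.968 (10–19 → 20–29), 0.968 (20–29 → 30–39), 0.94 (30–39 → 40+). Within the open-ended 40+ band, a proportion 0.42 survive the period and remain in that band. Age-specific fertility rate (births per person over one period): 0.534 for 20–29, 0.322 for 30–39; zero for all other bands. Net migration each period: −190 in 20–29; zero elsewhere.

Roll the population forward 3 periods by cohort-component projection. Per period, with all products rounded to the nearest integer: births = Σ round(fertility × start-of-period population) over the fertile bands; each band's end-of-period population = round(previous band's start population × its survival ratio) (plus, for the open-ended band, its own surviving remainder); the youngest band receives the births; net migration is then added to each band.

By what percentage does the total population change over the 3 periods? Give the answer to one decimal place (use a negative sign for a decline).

Numbering the bands 1..5 from youngest to oldest:
Period 1.
Births: 3600 * 0.534 = 1922  |  13800 * 0.322 = 4444 ⇒ total 6366
Band 2: 7200 * 0.969 = 6977
Band 3: 3700 * 0.968 = 3582
Band 4: 3600 * 0.968 = 3485
Band 5: 13800 * 0.94 + 5500 * 0.42 = 12972 + 2310 = 15282
Net migration: Band 3 − 190 → 3392
→ [6366, 6977, 3392, 3485, 15282]
Period 2.
Births: 3392 * 0.534 = 1811  |  3485 * 0.322 = 1122 ⇒ total 2933
Band 2: 6366 * 0.969 = 6169
Band 3: 6977 * 0.968 = 6754
Band 4: 3392 * 0.968 = 3283
Band 5: 3485 * 0.94 + 15282 * 0.42 = 3276 + 6418 = 9694
Net migration: Band 3 − 190 → 6564
→ [2933, 6169, 6564, 3283, 9694]
Period 3.
Births: 6564 * 0.534 = 3505  |  3283 * 0.322 = 1057 ⇒ total 4562
Band 2: 2933 * 0.969 = 2842
Band 3: 6169 * 0.968 = 5972
Band 4: 6564 * 0.968 = 6354
Band 5: 3283 * 0.94 + 9694 * 0.42 = 3086 + 4071 = 7157
Net migration: Band 3 − 190 → 5782
→ [4562, 2842, 5782, 6354, 7157]
Total: 33800 → 26697; change = -7103; percentage change = -21.0%

-21.0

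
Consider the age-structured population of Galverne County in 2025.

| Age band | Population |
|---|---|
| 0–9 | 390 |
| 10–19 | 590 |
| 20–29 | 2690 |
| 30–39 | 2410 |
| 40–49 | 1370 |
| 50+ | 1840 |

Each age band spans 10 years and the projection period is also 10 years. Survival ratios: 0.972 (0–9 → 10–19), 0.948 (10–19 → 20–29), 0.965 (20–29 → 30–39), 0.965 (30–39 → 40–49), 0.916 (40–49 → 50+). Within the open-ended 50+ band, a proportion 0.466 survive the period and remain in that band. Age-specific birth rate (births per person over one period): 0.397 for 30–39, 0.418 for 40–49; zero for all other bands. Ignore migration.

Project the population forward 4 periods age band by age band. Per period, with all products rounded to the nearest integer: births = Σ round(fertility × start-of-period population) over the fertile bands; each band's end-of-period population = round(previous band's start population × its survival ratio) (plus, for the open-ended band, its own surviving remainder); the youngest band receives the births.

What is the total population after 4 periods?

Numbering the bands 1..6 from youngest to oldest:
[period 1]
Births: 2410 * 0.397 = 957  |  1370 * 0.418 = 573 → 1530
Band 2: 390 * 0.972 = 379
Band 3: 590 * 0.948 = 559
Band 4: 2690 * 0.965 = 2596
Band 5: 2410 * 0.965 = 2326
Band 6: 1370 * 0.916 + 1840 * 0.466 = 1255 + 857 = 2112
Giving 1530 / 379 / 559 / 2596 / 2326 / 2112.
[period 2]
Births: 2596 * 0.397 = 1031  |  2326 * 0.418 = 972 → 2003
Band 2: 1530 * 0.972 = 1487
Band 3: 379 * 0.948 = 359
Band 4: 559 * 0.965 = 539
Band 5: 2596 * 0.965 = 2505
Band 6: 2326 * 0.916 + 2112 * 0.466 = 2131 + 984 = 3115
Giving 2003 / 1487 / 359 / 539 / 2505 / 3115.
[period 3]
Births: 539 * 0.397 = 214  |  2505 * 0.418 = 1047 → 1261
Band 2: 2003 * 0.972 = 1947
Band 3: 1487 * 0.948 = 1410
Band 4: 359 * 0.965 = 346
Band 5: 539 * 0.965 = 520
Band 6: 2505 * 0.916 + 3115 * 0.466 = 2295 + 1452 = 3747
Giving 1261 / 1947 / 1410 / 346 / 520 / 3747.
[period 4]
Births: 346 * 0.397 = 137  |  520 * 0.418 = 217 → 354
Band 2: 1261 * 0.972 = 1226
Band 3: 1947 * 0.948 = 1846
Band 4: 1410 * 0.965 = 1361
Band 5: 346 * 0.965 = 334
Band 6: 520 * 0.916 + 3747 * 0.466 = 476 + 1746 = 2222
Giving 354 / 1226 / 1846 / 1361 / 334 / 2222.
Total after period 4: 354 + 1226 + 1846 + 1361 + 334 + 2222 = 7343

7343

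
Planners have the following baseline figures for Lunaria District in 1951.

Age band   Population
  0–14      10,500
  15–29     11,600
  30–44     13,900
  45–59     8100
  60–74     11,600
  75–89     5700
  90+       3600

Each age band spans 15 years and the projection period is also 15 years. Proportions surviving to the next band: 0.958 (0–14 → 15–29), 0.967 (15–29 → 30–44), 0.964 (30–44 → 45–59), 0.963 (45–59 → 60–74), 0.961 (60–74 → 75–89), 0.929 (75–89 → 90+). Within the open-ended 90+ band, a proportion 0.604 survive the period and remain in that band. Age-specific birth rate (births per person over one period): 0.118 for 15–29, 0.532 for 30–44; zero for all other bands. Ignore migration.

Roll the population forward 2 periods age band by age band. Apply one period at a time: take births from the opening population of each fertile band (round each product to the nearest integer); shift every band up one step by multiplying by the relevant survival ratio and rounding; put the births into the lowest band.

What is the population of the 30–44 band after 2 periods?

9727

(Groups numbered youngest = 1 to oldest = 7.)
— Period 1 —
Births: 11600 * 0.118 = 1369 ; 13900 * 0.532 = 7395 — total 8764
Group 2: 10500 * 0.958 = 10059
Group 3: 11600 * 0.967 = 11217
Group 4: 13900 * 0.964 = 13400
Group 5: 8100 * 0.963 = 7800
Group 6: 11600 * 0.961 = 11148
Group 7: 5700 * 0.929 + 3600 * 0.604 = 5295 + 2174 = 7469
Population now: 0–14=8764, 15–29=10059, 30–44=11217, 45–59=13400, 60–74=7800, 75–89=11148, 90+=7469
— Period 2 —
Births: 10059 * 0.118 = 1187 ; 11217 * 0.532 = 5967 — total 7154
Group 2: 8764 * 0.958 = 8396
Group 3: 10059 * 0.967 = 9727
Group 4: 11217 * 0.964 = 10813
Group 5: 13400 * 0.963 = 12904
Group 6: 7800 * 0.961 = 7496
Group 7: 11148 * 0.929 + 7469 * 0.604 = 10356 + 4511 = 14867
Population now: 0–14=7154, 15–29=8396, 30–44=9727, 45–59=10813, 60–74=12904, 75–89=7496, 90+=14867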